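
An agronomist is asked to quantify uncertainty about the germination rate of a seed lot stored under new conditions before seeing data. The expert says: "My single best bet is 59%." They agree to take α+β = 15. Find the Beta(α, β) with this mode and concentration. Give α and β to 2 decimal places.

α = 8.67, β = 6.33

For α,β > 1 the Beta mode is (α−1)/(α+β−2). With α+β = 15, the mode is (α−1)/13.
Set (α−1)/13 = 0.59 → α = 1 + 0.59·13 = 8.67.
β = 15 − α = 6.33.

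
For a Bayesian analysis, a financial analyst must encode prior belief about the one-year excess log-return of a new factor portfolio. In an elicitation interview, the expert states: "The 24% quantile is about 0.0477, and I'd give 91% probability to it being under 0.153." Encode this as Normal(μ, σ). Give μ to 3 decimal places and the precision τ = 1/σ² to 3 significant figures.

μ = 0.084, τ = 378

The p-quantile of Normal(μ,σ) is μ + z_p·σ, with z_{0.24} = -0.7063 and z_{0.91} = 1.341.
Eliminate σ: μ = (z₂·x₁ − z₁·x₂)/(z₂ − z₁) = (1.341·0.0477 − (-0.7063)·0.153)/2.047 = 0.084.
Then σ = (x₂ − x₁)/(z₂ − z₁) = (0.153 − 0.0477)/2.047 = 0.051.
Precision τ = 1/σ² = 1/0.05144² = 378.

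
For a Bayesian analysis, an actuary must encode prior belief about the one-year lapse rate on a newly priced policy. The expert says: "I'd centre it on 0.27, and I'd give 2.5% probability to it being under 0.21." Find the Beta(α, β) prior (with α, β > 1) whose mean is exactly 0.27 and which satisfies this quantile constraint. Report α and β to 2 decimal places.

α ≈ 52.32, β ≈ 141.46

With mean 0.27 fixed, write α = 0.27s, β = 0.73s where s = α+β.
Need P(θ < 0.21) = 0.025 under Beta(0.27s, 0.73s). Normal approximation: (q−m)/√(m(1−m)/s) ≈ z_{0.025} = -1.96, so s ≈ 0.27·0.73·(-1.96)²/(0.21−0.27)² = 210.3.
At s = 210.3: P(θ<0.21) ≈ 0.020. Adjusting to match 0.025 gives s ≈ 193.79.
So α = 0.27·193.79 ≈ 52.32, β = 0.73·193.79 ≈ 141.46.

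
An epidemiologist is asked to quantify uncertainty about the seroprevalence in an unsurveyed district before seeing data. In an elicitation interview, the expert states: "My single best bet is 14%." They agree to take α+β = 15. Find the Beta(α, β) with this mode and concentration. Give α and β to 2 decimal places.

α = 2.82, β = 12.18

For α,β > 1 the Beta mode is (α−1)/(α+β−2). With α+β = 15, the mode is (α−1)/13.
Set (α−1)/13 = 0.14 → α = 1 + 0.14·13 = 2.82.
β = 15 − α = 12.18.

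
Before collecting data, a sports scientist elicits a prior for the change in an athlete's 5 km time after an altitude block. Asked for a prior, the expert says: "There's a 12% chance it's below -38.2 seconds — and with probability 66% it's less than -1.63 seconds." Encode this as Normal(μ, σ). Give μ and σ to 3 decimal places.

The p-quantile of Normal(μ,σ) is μ + z_p·σ, with z_{0.12} = -1.175 and z_{0.66} = 0.4125.
Eliminate σ: μ = (z₂·x₁ − z₁·x₂)/(z₂ − z₁) = (0.4125·-38.2 − (-1.175)·-1.63)/1.587 = -11.132.
Then σ = (x₂ − x₁)/(z₂ − z₁) = (-1.63 − -38.2)/1.587 = 23.037.

μ = -11.132, σ = 23.037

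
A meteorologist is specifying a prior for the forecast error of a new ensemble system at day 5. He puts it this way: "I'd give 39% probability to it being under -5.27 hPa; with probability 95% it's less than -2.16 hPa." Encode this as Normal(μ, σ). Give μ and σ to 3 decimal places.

μ = -4.819, σ = 1.616

The p-quantile of Normal(μ,σ) is μ + z_p·σ, with z_{0.39} = -0.2793 and z_{0.95} = 1.645.
Eliminate σ: μ = (z₂·x₁ − z₁·x₂)/(z₂ − z₁) = (1.645·-5.27 − (-0.2793)·-2.16)/1.924 = -4.819.
Then σ = (x₂ − x₁)/(z₂ − z₁) = (-2.16 − -5.27)/1.924 = 1.616.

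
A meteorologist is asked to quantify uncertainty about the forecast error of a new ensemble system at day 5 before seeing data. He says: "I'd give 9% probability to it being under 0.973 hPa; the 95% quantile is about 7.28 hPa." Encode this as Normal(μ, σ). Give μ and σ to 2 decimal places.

μ = 3.81, σ = 2.11

The p-quantile of Normal(μ,σ) is μ + z_p·σ, with z_{0.09} = -1.341 and z_{0.95} = 1.645.
Eliminate σ: μ = (z₂·x₁ − z₁·x₂)/(z₂ − z₁) = (1.645·0.973 − (-1.341)·7.28)/2.986 = 3.81.
Then σ = (x₂ − x₁)/(z₂ − z₁) = (7.28 − 0.973)/2.986 = 2.11.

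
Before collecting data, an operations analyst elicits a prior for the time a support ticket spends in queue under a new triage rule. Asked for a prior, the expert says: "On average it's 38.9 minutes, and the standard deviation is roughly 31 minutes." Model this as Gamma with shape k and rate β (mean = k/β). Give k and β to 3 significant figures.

k ≈ 1.57, β ≈ 0.0405

For Gamma(k, rate β): mean = k/β, variance = k/β², so CV = 1/√k.
CV = SD/mean = 31/38.9 = 0.7969, hence k = 1/CV² = 1.57.
Then β = k/mean = 1.57/38.9 = 0.0405.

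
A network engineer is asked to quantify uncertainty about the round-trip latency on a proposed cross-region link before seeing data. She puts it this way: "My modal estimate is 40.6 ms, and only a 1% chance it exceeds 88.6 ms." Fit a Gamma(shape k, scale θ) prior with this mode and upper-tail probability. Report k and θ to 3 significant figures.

Gamma(k,θ) with k>1 has mode (k−1)θ, so θ = 40.6/(k−1).
Need P(X < 88.6) = 0.99 with θ tied to k this way. Start at k = 2, θ = 40.6: P(X<88.6) ≈ 0.641.
Too low — raise k to concentrate. Iterating converges to k ≈ 8.93.
Then θ = 40.6/(8.93−1) ≈ 5.12.

k ≈ 8.93, θ ≈ 5.12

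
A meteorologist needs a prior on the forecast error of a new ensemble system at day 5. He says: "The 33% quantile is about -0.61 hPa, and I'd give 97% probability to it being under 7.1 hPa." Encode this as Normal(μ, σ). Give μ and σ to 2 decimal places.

μ = 0.85, σ = 3.32

The p-quantile of Normal(μ,σ) is μ + z_p·σ, with z_{0.33} = -0.4399 and z_{0.97} = 1.881.
Eliminate σ: μ = (z₂·x₁ − z₁·x₂)/(z₂ − z₁) = (1.881·-0.61 − (-0.4399)·7.1)/2.321 = 0.85.
Then σ = (x₂ − x₁)/(z₂ − z₁) = (7.1 − -0.61)/2.321 = 3.32.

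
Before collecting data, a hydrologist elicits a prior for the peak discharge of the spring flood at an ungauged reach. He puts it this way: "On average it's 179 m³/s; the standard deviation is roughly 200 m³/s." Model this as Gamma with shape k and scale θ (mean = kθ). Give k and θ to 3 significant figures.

k ≈ 0.801, θ ≈ 223

For Gamma(k, scale θ): mean = kθ, variance = kθ², so CV = 1/√k.
CV = SD/mean = 200/179 = 1.117, hence k = 1/CV² = 0.801.
Then θ = mean/k = 179/0.801 = 223.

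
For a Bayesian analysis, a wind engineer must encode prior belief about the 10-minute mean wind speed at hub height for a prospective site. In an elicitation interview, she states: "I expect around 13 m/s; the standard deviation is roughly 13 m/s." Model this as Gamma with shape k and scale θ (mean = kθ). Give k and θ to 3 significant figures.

k ≈ 1, θ ≈ 13

For Gamma(k, scale θ): mean = kθ, variance = kθ², so CV = 1/√k.
CV = SD/mean = 13/13 = 1, hence k = 1/CV² = 1.
Then θ = mean/k = 13/1 = 13.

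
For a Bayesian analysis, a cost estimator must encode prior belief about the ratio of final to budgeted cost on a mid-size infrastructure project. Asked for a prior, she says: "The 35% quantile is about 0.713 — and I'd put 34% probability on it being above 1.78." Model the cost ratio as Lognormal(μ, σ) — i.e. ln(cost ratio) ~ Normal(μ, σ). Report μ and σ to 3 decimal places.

μ ≈ 0.104, σ ≈ 1.147

If T ~ Lognormal(μ,σ) then ln T ~ Normal(μ,σ), so the p-quantile of ln T is μ + z_p·σ.
ln(0.713) = -0.3383 and ln(1.78) = 0.5766; z_{0.35} = -0.3853, z_{0.66} = 0.4125.
σ = (0.5766 − -0.3383)/(0.4125 − (-0.3853)) = 1.147.
μ = -0.3383 − (-0.3853)·1.147 = 0.104.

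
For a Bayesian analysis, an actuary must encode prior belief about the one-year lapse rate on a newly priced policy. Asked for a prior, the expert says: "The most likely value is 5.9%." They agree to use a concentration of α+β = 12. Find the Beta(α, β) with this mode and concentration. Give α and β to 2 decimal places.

α = 1.59, β = 10.41

For α,β > 1 the Beta mode is (α−1)/(α+β−2). With α+β = 12, the mode is (α−1)/10.
Set (α−1)/10 = 0.059 → α = 1 + 0.059·10 = 1.59.
β = 12 − α = 10.41.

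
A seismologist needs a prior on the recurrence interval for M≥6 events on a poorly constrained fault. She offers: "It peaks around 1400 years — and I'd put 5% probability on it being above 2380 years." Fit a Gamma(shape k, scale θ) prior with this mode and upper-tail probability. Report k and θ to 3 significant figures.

Gamma(k,θ) with k>1 has mode (k−1)θ, so θ = 1400/(k−1).
Need P(X < 2380) = 0.95 with θ tied to k this way. Start at k = 2, θ = 1400: P(X<2380) ≈ 0.507.
Too low — raise k to concentrate. Iterating converges to k ≈ 10.9.
Then θ = 1400/(10.9−1) ≈ 141.

k ≈ 10.9, θ ≈ 141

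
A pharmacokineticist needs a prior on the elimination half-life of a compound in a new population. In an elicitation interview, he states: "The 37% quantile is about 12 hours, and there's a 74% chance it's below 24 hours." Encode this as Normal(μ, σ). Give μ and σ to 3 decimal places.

μ = 16.084, σ = 12.305

The p-quantile of Normal(μ,σ) is μ + z_p·σ, with z_{0.37} = -0.3319 and z_{0.74} = 0.6433.
Eliminate σ: μ = (z₂·x₁ − z₁·x₂)/(z₂ − z₁) = (0.6433·12 − (-0.3319)·24)/0.9752 = 16.084.
Then σ = (x₂ − x₁)/(z₂ − z₁) = (24 − 12)/0.9752 = 12.305.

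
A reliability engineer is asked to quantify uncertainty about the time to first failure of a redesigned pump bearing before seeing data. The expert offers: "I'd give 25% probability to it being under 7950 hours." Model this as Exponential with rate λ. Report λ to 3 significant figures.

P(T < 7950.0) = 1 − e^(−λ·7950.0) = 0.25, so λ = −ln(1−0.25)/7950.0 = −ln(0.75)/7950.0 = 3.62e-05.

λ ≈ 3.62e-05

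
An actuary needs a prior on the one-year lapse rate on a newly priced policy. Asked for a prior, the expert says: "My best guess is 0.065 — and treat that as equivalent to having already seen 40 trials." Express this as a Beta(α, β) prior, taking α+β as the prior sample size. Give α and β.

Under the effective-sample-size interpretation, Beta(α, β) has prior mean α/(α+β) and prior sample size α+β.
So α+β = 40 and α/(α+β) = 0.065, giving α = 0.065·40 = 2.6 and β = 40 − 2.6 = 37.4.

α = 2.6, β = 37.4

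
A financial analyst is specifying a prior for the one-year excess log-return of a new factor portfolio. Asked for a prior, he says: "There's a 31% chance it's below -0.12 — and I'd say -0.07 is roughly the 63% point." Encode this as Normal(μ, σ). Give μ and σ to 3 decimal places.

For Normal(μ,σ), the p-quantile is μ + z_p·σ. Here z_{0.31} = -0.4959, z_{0.63} = 0.3319.
So -0.12 = μ − 0.4959σ and -0.07 = μ + 0.3319σ.
Subtracting: σ = (-0.07 − -0.12)/(0.3319 − (-0.4959)) = 0.060.
Then μ = -0.12 − (-0.4959)·0.060 = -0.090.

μ = -0.090, σ = 0.060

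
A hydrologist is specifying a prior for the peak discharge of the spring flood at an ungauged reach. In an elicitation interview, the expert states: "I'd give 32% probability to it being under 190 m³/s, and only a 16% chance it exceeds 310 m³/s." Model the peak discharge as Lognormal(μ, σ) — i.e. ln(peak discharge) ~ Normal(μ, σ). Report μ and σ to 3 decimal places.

μ ≈ 5.404, σ ≈ 0.335

If T ~ Lognormal(μ,σ) then ln T ~ Normal(μ,σ), so the p-quantile of ln T is μ + z_p·σ.
ln(190) = 5.247 and ln(310) = 5.737; z_{0.32} = -0.4677, z_{0.84} = 0.9945.
σ = (5.737 − 5.247)/(0.9945 − (-0.4677)) = 0.335.
μ = 5.247 − (-0.4677)·0.335 = 5.404.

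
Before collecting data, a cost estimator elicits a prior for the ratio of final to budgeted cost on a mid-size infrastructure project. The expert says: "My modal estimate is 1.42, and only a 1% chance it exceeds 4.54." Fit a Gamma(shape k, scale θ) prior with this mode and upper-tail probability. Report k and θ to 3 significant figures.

k ≈ 4.28, θ ≈ 0.433

Gamma(k,θ) with k>1 has mode (k−1)θ, so θ = 1.42/(k−1).
Need P(X < 4.54) = 0.99 with θ tied to k this way. Start at k = 2, θ = 1.42: P(X<4.54) ≈ 0.828.
Too low — raise k to concentrate. Iterating converges to k ≈ 4.28.
Then θ = 1.42/(4.28−1) ≈ 0.433.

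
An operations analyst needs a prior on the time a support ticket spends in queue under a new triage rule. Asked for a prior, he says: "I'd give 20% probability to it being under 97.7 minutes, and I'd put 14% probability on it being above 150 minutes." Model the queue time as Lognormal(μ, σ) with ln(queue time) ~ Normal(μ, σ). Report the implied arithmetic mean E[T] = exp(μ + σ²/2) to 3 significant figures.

E[T] ≈ 121 minutes

If T ~ Lognormal(μ,σ) then ln T ~ Normal(μ,σ), so the p-quantile of ln T is μ + z_p·σ.
ln(97.7) = 4.582 and ln(150) = 5.011; z_{0.2} = -0.8416, z_{0.86} = 1.08.
σ = (5.011 − 4.582)/(1.08 − (-0.8416)) = 0.223.
μ = 4.582 − (-0.8416)·0.223 = 4.770.
E[T] = exp(μ + σ²/2) = exp(4.770 + 0.0249) = 121 minutes.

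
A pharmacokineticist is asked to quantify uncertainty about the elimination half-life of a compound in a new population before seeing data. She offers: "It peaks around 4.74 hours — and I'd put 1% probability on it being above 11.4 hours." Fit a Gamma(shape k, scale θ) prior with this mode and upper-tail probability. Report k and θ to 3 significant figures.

k ≈ 7.15, θ ≈ 0.771

Gamma(k,θ) with k>1 has mode (k−1)θ, so θ = 4.74/(k−1).
Need P(X < 11.4) = 0.99 with θ tied to k this way. Start at k = 2, θ = 4.74: P(X<11.4) ≈ 0.693.
Too low — raise k to concentrate. Iterating converges to k ≈ 7.15.
Then θ = 4.74/(7.15−1) ≈ 0.771.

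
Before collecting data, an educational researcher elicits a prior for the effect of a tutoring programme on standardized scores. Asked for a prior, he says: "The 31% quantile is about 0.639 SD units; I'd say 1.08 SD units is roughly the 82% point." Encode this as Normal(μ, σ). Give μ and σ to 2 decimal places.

μ = 0.79, σ = 0.31

For Normal(μ,σ), the p-quantile is μ + z_p·σ. Here z_{0.31} = -0.4959, z_{0.82} = 0.9154.
So 0.639 = μ − 0.4959σ and 1.08 = μ + 0.9154σ.
Subtracting: σ = (1.08 − 0.639)/(0.9154 − (-0.4959)) = 0.31.
Then μ = 0.639 − (-0.4959)·0.31 = 0.79.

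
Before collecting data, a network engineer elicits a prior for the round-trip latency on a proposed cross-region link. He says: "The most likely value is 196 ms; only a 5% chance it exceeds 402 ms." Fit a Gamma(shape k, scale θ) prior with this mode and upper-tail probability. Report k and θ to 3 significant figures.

k ≈ 6.36, θ ≈ 36.6

Gamma(k,θ) with k>1 has mode (k−1)θ, so θ = 196/(k−1).
Need P(X < 402) = 0.95 with θ tied to k this way. Start at k = 2, θ = 196: P(X<402) ≈ 0.608.
Too low — raise k to concentrate. Iterating converges to k ≈ 6.36.
Then θ = 196/(6.36−1) ≈ 36.6.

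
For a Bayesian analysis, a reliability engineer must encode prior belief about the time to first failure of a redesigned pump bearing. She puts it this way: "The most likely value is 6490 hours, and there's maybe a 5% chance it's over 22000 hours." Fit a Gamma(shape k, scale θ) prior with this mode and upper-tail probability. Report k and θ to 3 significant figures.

k ≈ 2.74, θ ≈ 3720

Gamma(k,θ) with k>1 has mode (k−1)θ, so θ = 6490/(k−1).
Need P(X < 22000) = 0.95 with θ tied to k this way. Start at k = 2, θ = 6490: P(X<22000) ≈ 0.852.
Too low — raise k to concentrate. Iterating converges to k ≈ 2.74.
Then θ = 6490/(2.74−1) ≈ 3720.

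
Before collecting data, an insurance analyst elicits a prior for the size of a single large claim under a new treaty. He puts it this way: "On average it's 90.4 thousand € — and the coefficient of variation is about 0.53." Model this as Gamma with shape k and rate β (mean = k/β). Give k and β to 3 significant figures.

For Gamma(k, rate β): mean = k/β, variance = k/β², so CV = 1/√k.
CV = 0.53, hence k = 1/CV² = 3.56.
Then β = k/mean = 3.56/90.4 = 0.0394.

k ≈ 3.56, β ≈ 0.0394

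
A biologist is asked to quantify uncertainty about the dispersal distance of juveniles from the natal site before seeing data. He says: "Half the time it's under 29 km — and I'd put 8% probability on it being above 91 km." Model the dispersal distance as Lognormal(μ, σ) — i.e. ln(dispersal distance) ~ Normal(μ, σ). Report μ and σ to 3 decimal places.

If T ~ Lognormal(μ,σ) then ln T ~ Normal(μ,σ), so the p-quantile of ln T is μ + z_p·σ.
ln(29) = 3.367 and ln(91) = 4.511; z_{0.5} = 0, z_{0.92} = 1.405.
σ = (4.511 − 3.367)/(1.405 − (0)) = 0.814.
μ = 3.367 − (0)·0.814 = 3.367.

μ ≈ 3.367, σ ≈ 0.814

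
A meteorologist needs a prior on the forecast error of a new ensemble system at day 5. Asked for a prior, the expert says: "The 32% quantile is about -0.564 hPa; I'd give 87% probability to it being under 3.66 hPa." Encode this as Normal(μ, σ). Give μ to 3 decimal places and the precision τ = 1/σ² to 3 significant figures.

μ = 0.675, τ = 0.142

For Normal(μ,σ), the p-quantile is μ + z_p·σ. Here z_{0.32} = -0.4677, z_{0.87} = 1.126.
So -0.564 = μ − 0.4677σ and 3.66 = μ + 1.126σ.
Subtracting: σ = (3.66 − -0.564)/(1.126 − (-0.4677)) = 2.650.
Then μ = -0.564 − (-0.4677)·2.650 = 0.675.
Precision τ = 1/σ² = 1/2.65² = 0.142.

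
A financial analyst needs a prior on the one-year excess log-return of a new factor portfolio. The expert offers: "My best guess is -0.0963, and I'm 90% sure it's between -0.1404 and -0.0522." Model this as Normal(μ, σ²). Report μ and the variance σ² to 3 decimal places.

μ = -0.096, σ² = 0.001

A symmetric 90% interval runs μ ± z·σ with z = 1.645.
Half-width = 0.0441, so σ = 0.0441/1.645 = 0.0268 and σ² = 0.001.
μ is the stated best guess, -0.096.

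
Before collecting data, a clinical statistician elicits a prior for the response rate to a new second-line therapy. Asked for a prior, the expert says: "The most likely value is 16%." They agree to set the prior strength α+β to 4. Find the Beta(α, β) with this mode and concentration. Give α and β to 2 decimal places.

α = 1.32, β = 2.68

For α,β > 1 the Beta mode is (α−1)/(α+β−2). With α+β = 4, the mode is (α−1)/2.
Set (α−1)/2 = 0.16 → α = 1 + 0.16·2 = 1.32.
β = 4 − α = 2.68.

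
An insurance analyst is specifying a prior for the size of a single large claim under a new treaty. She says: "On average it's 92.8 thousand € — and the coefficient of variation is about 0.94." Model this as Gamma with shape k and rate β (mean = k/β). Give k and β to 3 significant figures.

k ≈ 1.13, β ≈ 0.0122

For Gamma(k, rate β): mean = k/β, variance = k/β², so CV = 1/√k.
CV = 0.94, hence k = 1/CV² = 1.13.
Then β = k/mean = 1.13/92.8 = 0.0122.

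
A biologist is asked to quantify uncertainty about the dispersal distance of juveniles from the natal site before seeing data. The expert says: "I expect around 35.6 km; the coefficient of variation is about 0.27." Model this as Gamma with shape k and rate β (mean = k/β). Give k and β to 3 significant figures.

k ≈ 13.7, β ≈ 0.385

For Gamma(k, rate β): mean = k/β, variance = k/β², so CV = 1/√k.
CV = 0.27, hence k = 1/CV² = 13.7.
Then β = k/mean = 13.7/35.6 = 0.385.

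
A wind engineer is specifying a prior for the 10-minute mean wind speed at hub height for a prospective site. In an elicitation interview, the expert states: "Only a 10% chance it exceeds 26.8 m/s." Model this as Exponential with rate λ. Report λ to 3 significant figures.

λ ≈ 0.0859

P(T > 26.8) = e^(−λ·26.8) = 0.1, so λ = −ln(0.1)/26.8 = 0.0859.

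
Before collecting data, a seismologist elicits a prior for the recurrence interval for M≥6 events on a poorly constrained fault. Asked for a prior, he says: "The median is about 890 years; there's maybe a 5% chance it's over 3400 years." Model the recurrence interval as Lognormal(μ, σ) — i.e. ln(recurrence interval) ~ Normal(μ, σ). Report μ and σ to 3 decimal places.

μ ≈ 6.791, σ ≈ 0.815

If T ~ Lognormal(μ,σ) then ln T ~ Normal(μ,σ), so the p-quantile of ln T is μ + z_p·σ.
ln(890) = 6.791 and ln(3400) = 8.132; z_{0.5} = 0, z_{0.95} = 1.645.
σ = (8.132 − 6.791)/(1.645 − (0)) = 0.815.
μ = 6.791 − (0)·0.815 = 6.791.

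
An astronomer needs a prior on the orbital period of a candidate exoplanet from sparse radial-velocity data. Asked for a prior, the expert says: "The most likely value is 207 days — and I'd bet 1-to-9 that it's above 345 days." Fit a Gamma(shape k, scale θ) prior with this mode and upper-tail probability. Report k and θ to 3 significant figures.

k ≈ 8.24, θ ≈ 28.6

Gamma(k,θ) with k>1 has mode (k−1)θ, so θ = 207/(k−1).
Need P(X < 345) = 0.9 with θ tied to k this way. Start at k = 2, θ = 207: P(X<345) ≈ 0.496.
Too low — raise k to concentrate. Iterating converges to k ≈ 8.24.
Then θ = 207/(8.24−1) ≈ 28.6.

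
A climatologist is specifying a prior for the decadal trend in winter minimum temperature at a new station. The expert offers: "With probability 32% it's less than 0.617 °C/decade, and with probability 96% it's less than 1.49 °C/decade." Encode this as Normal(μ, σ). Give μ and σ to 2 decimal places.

μ = 0.80, σ = 0.39

The p-quantile of Normal(μ,σ) is μ + z_p·σ, with z_{0.32} = -0.4677 and z_{0.96} = 1.751.
Eliminate σ: μ = (z₂·x₁ − z₁·x₂)/(z₂ − z₁) = (1.751·0.617 − (-0.4677)·1.49)/2.218 = 0.80.
Then σ = (x₂ − x₁)/(z₂ − z₁) = (1.49 − 0.617)/2.218 = 0.39.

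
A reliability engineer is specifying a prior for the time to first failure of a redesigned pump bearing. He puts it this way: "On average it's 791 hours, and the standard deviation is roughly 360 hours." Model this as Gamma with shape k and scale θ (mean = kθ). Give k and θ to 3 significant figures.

k ≈ 4.83, θ ≈ 164

For Gamma(k, scale θ): mean = kθ, variance = kθ², so CV = 1/√k.
CV = SD/mean = 360/791 = 0.4551, hence k = 1/CV² = 4.83.
Then θ = mean/k = 791/4.83 = 164.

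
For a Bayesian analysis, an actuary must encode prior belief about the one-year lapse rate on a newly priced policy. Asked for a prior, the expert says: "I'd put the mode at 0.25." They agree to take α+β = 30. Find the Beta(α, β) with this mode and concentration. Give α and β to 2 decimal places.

α = 8.00, β = 22.00

For α,β > 1 the Beta mode is (α−1)/(α+β−2). With α+β = 30, the mode is (α−1)/28.
Set (α−1)/28 = 0.25 → α = 1 + 0.25·28 = 8.00.
β = 30 − α = 22.00.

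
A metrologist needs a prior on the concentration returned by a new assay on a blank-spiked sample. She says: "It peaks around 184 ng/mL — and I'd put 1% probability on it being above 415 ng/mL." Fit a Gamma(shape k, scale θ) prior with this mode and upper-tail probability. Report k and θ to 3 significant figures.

k ≈ 8.25, θ ≈ 25.4

Gamma(k,θ) with k>1 has mode (k−1)θ, so θ = 184/(k−1).
Need P(X < 415) = 0.99 with θ tied to k this way. Start at k = 2, θ = 184: P(X<415) ≈ 0.659.
Too low — raise k to concentrate. Iterating converges to k ≈ 8.25.
Then θ = 184/(8.25−1) ≈ 25.4.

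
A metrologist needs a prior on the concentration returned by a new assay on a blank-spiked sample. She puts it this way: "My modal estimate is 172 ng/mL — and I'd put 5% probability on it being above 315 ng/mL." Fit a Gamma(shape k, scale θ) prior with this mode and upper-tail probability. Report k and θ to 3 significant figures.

k ≈ 8.61, θ ≈ 22.6

Gamma(k,θ) with k>1 has mode (k−1)θ, so θ = 172/(k−1).
Need P(X < 315) = 0.95 with θ tied to k this way. Start at k = 2, θ = 172: P(X<315) ≈ 0.546.
Too low — raise k to concentrate. Iterating converges to k ≈ 8.61.
Then θ = 172/(8.61−1) ≈ 22.6.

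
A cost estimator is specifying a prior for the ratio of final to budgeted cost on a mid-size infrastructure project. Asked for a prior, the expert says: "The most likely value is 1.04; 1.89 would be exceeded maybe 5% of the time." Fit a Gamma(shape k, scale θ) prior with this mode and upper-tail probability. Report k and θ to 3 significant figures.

Gamma(k,θ) with k>1 has mode (k−1)θ, so θ = 1.04/(k−1).
Need P(X < 1.89) = 0.95 with θ tied to k this way. Start at k = 2, θ = 1.04: P(X<1.89) ≈ 0.542.
Too low — raise k to concentrate. Iterating converges to k ≈ 8.81.
Then θ = 1.04/(8.81−1) ≈ 0.133.

k ≈ 8.81, θ ≈ 0.133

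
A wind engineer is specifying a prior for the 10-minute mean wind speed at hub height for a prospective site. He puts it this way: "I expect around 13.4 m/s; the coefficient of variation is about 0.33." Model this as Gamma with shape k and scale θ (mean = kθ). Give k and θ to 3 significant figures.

k ≈ 9.18, θ ≈ 1.46

For Gamma(k, scale θ): mean = kθ, variance = kθ², so CV = 1/√k.
CV = 0.33, hence k = 1/CV² = 9.18.
Then θ = mean/k = 13.4/9.18 = 1.46.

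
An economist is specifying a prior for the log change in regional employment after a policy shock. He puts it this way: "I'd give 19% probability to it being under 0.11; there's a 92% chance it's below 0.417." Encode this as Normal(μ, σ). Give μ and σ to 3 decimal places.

μ = 0.228, σ = 0.134

The p-quantile of Normal(μ,σ) is μ + z_p·σ, with z_{0.19} = -0.8779 and z_{0.92} = 1.405.
Eliminate σ: μ = (z₂·x₁ − z₁·x₂)/(z₂ − z₁) = (1.405·0.11 − (-0.8779)·0.417)/2.283 = 0.228.
Then σ = (x₂ − x₁)/(z₂ − z₁) = (0.417 − 0.11)/2.283 = 0.134.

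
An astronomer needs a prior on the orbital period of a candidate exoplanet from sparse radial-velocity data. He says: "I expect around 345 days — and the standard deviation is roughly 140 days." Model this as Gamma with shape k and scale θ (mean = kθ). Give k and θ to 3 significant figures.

k ≈ 6.07, θ ≈ 56.8

For Gamma(k, scale θ): mean = kθ, variance = kθ², so CV = 1/√k.
CV = SD/mean = 140/345 = 0.4058, hence k = 1/CV² = 6.07.
Then θ = mean/k = 345/6.07 = 56.8.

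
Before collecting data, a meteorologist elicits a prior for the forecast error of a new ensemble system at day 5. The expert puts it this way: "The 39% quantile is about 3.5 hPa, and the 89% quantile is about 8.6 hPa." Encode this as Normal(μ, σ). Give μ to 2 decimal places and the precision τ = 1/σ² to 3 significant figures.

For Normal(μ,σ), the p-quantile is μ + z_p·σ. Here z_{0.39} = -0.2793, z_{0.89} = 1.227.
So 3.5 = μ − 0.2793σ and 8.6 = μ + 1.227σ.
Subtracting: σ = (8.6 − 3.5)/(1.227 − (-0.2793)) = 3.39.
Then μ = 3.5 − (-0.2793)·3.39 = 4.45.
Precision τ = 1/σ² = 1/3.387² = 0.0872.

μ = 4.45, τ = 0.0872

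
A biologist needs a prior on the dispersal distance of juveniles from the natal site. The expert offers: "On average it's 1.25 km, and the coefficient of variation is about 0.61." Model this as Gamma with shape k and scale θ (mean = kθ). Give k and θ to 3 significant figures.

For Gamma(k, scale θ): mean = kθ, variance = kθ², so CV = 1/√k.
CV = 0.61, hence k = 1/CV² = 2.69.
Then θ = mean/k = 1.25/2.69 = 0.465.

k ≈ 2.69, θ ≈ 0.465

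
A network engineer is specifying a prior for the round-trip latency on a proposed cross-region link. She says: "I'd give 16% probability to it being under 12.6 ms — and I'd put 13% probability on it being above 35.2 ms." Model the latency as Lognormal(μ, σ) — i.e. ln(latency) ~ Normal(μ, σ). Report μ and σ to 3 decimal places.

If T ~ Lognormal(μ,σ) then ln T ~ Normal(μ,σ), so the p-quantile of ln T is μ + z_p·σ.
ln(12.6) = 2.534 and ln(35.2) = 3.561; z_{0.16} = -0.9945, z_{0.87} = 1.126.
σ = (3.561 − 2.534)/(1.126 − (-0.9945)) = 0.484.
μ = 2.534 − (-0.9945)·0.484 = 3.015.

μ ≈ 3.015, σ ≈ 0.484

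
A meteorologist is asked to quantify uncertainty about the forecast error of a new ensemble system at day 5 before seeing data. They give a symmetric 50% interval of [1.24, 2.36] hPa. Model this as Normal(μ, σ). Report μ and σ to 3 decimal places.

μ = 1.800, σ = 0.830

A symmetric 50% interval runs μ ± z·σ with z = 0.6745.
Half-width = 0.56, so σ = 0.56/0.6745 = 0.830.
μ is the interval midpoint, 1.800.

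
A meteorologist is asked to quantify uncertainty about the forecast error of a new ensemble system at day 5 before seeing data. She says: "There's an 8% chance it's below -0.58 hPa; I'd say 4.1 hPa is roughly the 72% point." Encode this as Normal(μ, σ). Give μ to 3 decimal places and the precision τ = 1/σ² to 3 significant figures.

The p-quantile of Normal(μ,σ) is μ + z_p·σ, with z_{0.08} = -1.405 and z_{0.72} = 0.5828.
Eliminate σ: μ = (z₂·x₁ − z₁·x₂)/(z₂ − z₁) = (0.5828·-0.58 − (-1.405)·4.1)/1.988 = 2.728.
Then σ = (x₂ − x₁)/(z₂ − z₁) = (4.1 − -0.58)/1.988 = 2.354.
Precision τ = 1/σ² = 1/2.354² = 0.18.

μ = 2.728, τ = 0.18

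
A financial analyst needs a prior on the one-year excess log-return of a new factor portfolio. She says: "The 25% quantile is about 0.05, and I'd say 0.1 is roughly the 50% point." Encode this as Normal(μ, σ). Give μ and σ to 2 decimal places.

μ = 0.10, σ = 0.07

The p-quantile of Normal(μ,σ) is μ + z_p·σ, with z_{0.25} = -0.6745 and z_{0.5} = 0.
Eliminate σ: μ = (z₂·x₁ − z₁·x₂)/(z₂ − z₁) = (0·0.05 − (-0.6745)·0.1)/0.6745 = 0.10.
Then σ = (x₂ − x₁)/(z₂ − z₁) = (0.1 − 0.05)/0.6745 = 0.07.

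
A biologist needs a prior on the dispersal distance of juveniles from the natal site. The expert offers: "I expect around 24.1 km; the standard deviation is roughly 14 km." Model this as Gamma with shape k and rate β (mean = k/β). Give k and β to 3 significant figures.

For Gamma(k, rate β): mean = k/β, variance = k/β², so CV = 1/√k.
CV = SD/mean = 14/24.1 = 0.5809, hence k = 1/CV² = 2.96.
Then β = k/mean = 2.96/24.1 = 0.123.

k ≈ 2.96, β ≈ 0.123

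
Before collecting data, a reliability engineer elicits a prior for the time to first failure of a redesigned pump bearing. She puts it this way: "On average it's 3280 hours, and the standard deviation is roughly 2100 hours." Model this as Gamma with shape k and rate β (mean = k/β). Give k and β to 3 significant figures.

k ≈ 2.44, β ≈ 0.000744

For Gamma(k, rate β): mean = k/β, variance = k/β², so CV = 1/√k.
CV = SD/mean = 2100/3280 = 0.6402, hence k = 1/CV² = 2.44.
Then β = k/mean = 2.44/3280 = 0.000744.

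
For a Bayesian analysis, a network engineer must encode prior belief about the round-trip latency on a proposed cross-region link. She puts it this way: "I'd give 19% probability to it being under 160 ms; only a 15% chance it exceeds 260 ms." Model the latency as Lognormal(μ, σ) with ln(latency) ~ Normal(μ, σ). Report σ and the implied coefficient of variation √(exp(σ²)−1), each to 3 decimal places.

σ ≈ 0.254, CV ≈ 0.258

If T ~ Lognormal(μ,σ) then ln T ~ Normal(μ,σ), so the p-quantile of ln T is μ + z_p·σ.
ln(160) = 5.075 and ln(260) = 5.561; z_{0.19} = -0.8779, z_{0.85} = 1.036.
σ = (5.561 − 5.075)/(1.036 − (-0.8779)) = 0.254.
μ = 5.075 − (-0.8779)·0.254 = 5.298.
CV = √(exp(σ²)−1) = √(exp(0.0643)−1) = 0.258.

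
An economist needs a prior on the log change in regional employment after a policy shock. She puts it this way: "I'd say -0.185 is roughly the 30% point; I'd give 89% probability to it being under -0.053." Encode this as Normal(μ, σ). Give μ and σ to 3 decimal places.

μ = -0.145, σ = 0.075

The p-quantile of Normal(μ,σ) is μ + z_p·σ, with z_{0.3} = -0.5244 and z_{0.89} = 1.227.
Eliminate σ: μ = (z₂·x₁ − z₁·x₂)/(z₂ − z₁) = (1.227·-0.185 − (-0.5244)·-0.053)/1.751 = -0.145.
Then σ = (x₂ − x₁)/(z₂ − z₁) = (-0.053 − -0.185)/1.751 = 0.075.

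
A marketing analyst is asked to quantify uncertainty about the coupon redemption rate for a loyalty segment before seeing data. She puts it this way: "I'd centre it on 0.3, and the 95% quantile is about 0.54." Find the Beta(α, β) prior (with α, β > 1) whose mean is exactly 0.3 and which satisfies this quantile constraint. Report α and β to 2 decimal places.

With mean 0.3 fixed, write α = 0.3s, β = 0.7s where s = α+β.
Need P(θ < 0.54) = 0.95 under Beta(0.3s, 0.7s). Normal approximation: (q−m)/√(m(1−m)/s) ≈ z_{0.95} = 1.64, so s ≈ 0.3·0.7·(1.64)²/(0.54−0.3)² = 9.9.
At s = 9.9: P(θ<0.54) ≈ 0.942. Adjusting to match 0.95 gives s ≈ 10.82.
So α = 0.3·10.82 ≈ 3.25, β = 0.7·10.82 ≈ 7.57.

α ≈ 3.25, β ≈ 7.57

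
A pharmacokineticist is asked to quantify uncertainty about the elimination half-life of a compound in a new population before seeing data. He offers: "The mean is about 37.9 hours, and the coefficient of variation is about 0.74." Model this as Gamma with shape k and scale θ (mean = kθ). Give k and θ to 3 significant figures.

k ≈ 1.83, θ ≈ 20.8

For Gamma(k, scale θ): mean = kθ, variance = kθ², so CV = 1/√k.
CV = 0.74, hence k = 1/CV² = 1.83.
Then θ = mean/k = 37.9/1.83 = 20.8.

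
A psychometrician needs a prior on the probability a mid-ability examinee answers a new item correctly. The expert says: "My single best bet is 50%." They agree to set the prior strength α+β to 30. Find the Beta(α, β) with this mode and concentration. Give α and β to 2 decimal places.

For α,β > 1 the Beta mode is (α−1)/(α+β−2). With α+β = 30, the mode is (α−1)/28.
Set (α−1)/28 = 0.5 → α = 1 + 0.5·28 = 15.00.
β = 30 − α = 15.00.

α = 15.00, β = 15.00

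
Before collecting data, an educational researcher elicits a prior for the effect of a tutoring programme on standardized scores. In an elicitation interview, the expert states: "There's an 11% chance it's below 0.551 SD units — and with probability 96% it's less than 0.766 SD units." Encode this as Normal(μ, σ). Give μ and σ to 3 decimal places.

For Normal(μ,σ), the p-quantile is μ + z_p·σ. Here z_{0.11} = -1.227, z_{0.96} = 1.751.
So 0.551 = μ − 1.227σ and 0.766 = μ + 1.751σ.
Subtracting: σ = (0.766 − 0.551)/(1.751 − (-1.227)) = 0.072.
Then μ = 0.551 − (-1.227)·0.072 = 0.640.

μ = 0.640, σ = 0.072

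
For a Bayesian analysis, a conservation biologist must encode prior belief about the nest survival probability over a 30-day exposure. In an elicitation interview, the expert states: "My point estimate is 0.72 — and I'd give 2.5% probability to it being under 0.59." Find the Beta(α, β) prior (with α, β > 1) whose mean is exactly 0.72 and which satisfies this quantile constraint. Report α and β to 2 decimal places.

α ≈ 36.44, β ≈ 14.17

With mean 0.72 fixed, write α = 0.72s, β = 0.28s where s = α+β.
Need P(θ < 0.59) = 0.025 under Beta(0.72s, 0.28s). Normal approximation: (q−m)/√(m(1−m)/s) ≈ z_{0.025} = -1.96, so s ≈ 0.72·0.28·(-1.96)²/(0.59−0.72)² = 45.8.
At s = 45.8: P(θ<0.59) ≈ 0.031. Adjusting to match 0.025 gives s ≈ 50.61.
So α = 0.72·50.61 ≈ 36.44, β = 0.28·50.61 ≈ 14.17.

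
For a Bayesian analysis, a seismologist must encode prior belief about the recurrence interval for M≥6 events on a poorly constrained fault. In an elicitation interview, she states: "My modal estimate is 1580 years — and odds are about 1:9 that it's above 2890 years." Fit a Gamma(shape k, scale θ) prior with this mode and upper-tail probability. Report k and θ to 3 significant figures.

k ≈ 6.23, θ ≈ 302

Gamma(k,θ) with k>1 has mode (k−1)θ, so θ = 1580/(k−1).
Need P(X < 2890) = 0.9 with θ tied to k this way. Start at k = 2, θ = 1580: P(X<2890) ≈ 0.546.
Too low — raise k to concentrate. Iterating converges to k ≈ 6.23.
Then θ = 1580/(6.23−1) ≈ 302.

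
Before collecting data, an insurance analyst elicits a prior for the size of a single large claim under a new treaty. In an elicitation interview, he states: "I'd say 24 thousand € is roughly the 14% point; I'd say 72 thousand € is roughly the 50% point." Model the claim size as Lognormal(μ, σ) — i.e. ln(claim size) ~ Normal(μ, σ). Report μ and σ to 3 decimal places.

If T ~ Lognormal(μ,σ) then ln T ~ Normal(μ,σ), so the p-quantile of ln T is μ + z_p·σ.
ln(24) = 3.178 and ln(72) = 4.277; z_{0.14} = -1.08, z_{0.5} = 0.
σ = (4.277 − 3.178)/(0 − (-1.08)) = 1.017.
μ = 3.178 − (-1.08)·1.017 = 4.277.

μ ≈ 4.277, σ ≈ 1.017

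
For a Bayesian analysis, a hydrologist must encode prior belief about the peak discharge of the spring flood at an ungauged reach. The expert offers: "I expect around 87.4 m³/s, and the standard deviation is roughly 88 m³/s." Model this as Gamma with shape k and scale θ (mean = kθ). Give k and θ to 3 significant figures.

k ≈ 0.986, θ ≈ 88.6

For Gamma(k, scale θ): mean = kθ, variance = kθ², so CV = 1/√k.
CV = SD/mean = 88/87.4 = 1.007, hence k = 1/CV² = 0.986.
Then θ = mean/k = 87.4/0.986 = 88.6.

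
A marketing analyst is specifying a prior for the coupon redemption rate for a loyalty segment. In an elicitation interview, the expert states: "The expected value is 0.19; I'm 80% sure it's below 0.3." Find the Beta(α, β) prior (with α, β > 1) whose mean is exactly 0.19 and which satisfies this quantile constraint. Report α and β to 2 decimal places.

α ≈ 1.35, β ≈ 5.77

With mean 0.19 fixed, write α = 0.19s, β = 0.81s where s = α+β.
Need P(θ < 0.3) = 0.8 under Beta(0.19s, 0.81s). Normal approximation: (q−m)/√(m(1−m)/s) ≈ z_{0.8} = 0.842, so s ≈ 0.19·0.81·(0.842)²/(0.3−0.19)² = 9.0.
At s = 9.0: P(θ<0.3) ≈ 0.817. Adjusting to match 0.8 gives s ≈ 7.13.
So α = 0.19·7.13 ≈ 1.35, β = 0.81·7.13 ≈ 5.77.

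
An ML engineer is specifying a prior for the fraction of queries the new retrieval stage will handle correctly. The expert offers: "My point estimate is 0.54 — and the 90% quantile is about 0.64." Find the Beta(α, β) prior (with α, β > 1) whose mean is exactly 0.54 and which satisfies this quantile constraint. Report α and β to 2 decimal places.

With mean 0.54 fixed, write α = 0.54s, β = 0.46s where s = α+β.
Need P(θ < 0.64) = 0.9 under Beta(0.54s, 0.46s). Normal approximation: (q−m)/√(m(1−m)/s) ≈ z_{0.9} = 1.28, so s ≈ 0.54·0.46·(1.28)²/(0.64−0.54)² = 40.8.
At s = 40.8: P(θ<0.64) ≈ 0.902. Adjusting to match 0.9 gives s ≈ 40.10.
So α = 0.54·40.10 ≈ 21.65, β = 0.46·40.10 ≈ 18.45.

α ≈ 21.65, β ≈ 18.45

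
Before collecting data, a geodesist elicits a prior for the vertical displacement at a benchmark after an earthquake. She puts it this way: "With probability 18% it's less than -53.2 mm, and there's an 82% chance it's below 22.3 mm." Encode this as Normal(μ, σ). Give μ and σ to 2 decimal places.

For Normal(μ,σ), the p-quantile is μ + z_p·σ. Here z_{0.18} = -0.9154, z_{0.82} = 0.9154.
So -53.2 = μ − 0.9154σ and 22.3 = μ + 0.9154σ.
Subtracting: σ = (22.3 − -53.2)/(0.9154 − (-0.9154)) = 41.24.
Then μ = -53.2 − (-0.9154)·41.24 = -15.45.

μ = -15.45, σ = 41.24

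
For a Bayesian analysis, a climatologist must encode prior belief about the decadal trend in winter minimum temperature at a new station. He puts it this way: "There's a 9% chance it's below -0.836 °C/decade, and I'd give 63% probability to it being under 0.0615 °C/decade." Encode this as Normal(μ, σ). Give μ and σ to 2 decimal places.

μ = -0.12, σ = 0.54

For Normal(μ,σ), the p-quantile is μ + z_p·σ. Here z_{0.09} = -1.341, z_{0.63} = 0.3319.
So -0.836 = μ − 1.341σ and 0.0615 = μ + 0.3319σ.
Subtracting: σ = (0.0615 − -0.836)/(0.3319 − (-1.341)) = 0.54.
Then μ = -0.836 − (-1.341)·0.54 = -0.12.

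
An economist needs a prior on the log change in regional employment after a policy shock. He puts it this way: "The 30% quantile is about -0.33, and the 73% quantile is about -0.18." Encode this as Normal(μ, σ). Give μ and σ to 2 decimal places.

μ = -0.26, σ = 0.13

For Normal(μ,σ), the p-quantile is μ + z_p·σ. Here z_{0.3} = -0.5244, z_{0.73} = 0.6128.
So -0.33 = μ − 0.5244σ and -0.18 = μ + 0.6128σ.
Subtracting: σ = (-0.18 − -0.33)/(0.6128 − (-0.5244)) = 0.13.
Then μ = -0.33 − (-0.5244)·0.13 = -0.26.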